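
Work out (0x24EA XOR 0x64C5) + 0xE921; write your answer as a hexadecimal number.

First 0x24EA XOR 0x64C5 = 0x402F.
Add column by column in base 16, right to left:
  F+1 = 0 carry 1
  2+2+1 = 5
  0+9 = 9
  4+E = 2 carry 1
  final carry 1

0x12950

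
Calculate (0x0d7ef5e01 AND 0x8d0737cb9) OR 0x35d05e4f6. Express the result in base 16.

0x0d7ef5e01 AND 0x8d0737cb9 = 0x0d0635c01.
Then OR with 0x35d05e4f6.

0x3dd67fcf7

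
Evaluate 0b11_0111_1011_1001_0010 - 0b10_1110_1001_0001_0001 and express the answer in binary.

0b1001001010000001

Subtract column by column in base 2:
  0-1 → 1 (borrow)
  1-0-1 → 0
  0-0 → 0
  0-0 → 0
  1-1 → 0
  0-0 → 0
  0-0 → 0
  1-0 → 1
  1-1 → 0
  1-0 → 1
  0-0 → 0
  1-1 → 0
  1-0 → 1
  1-1 → 0
  1-1 → 0
  0-1 → 1 (borrow)
  1-0-1 → 0
  1-1 → 0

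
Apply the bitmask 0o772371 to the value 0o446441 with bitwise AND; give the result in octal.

0o442041

AND each oct digit independently (no carries):
  4&7=4, 4&7=4, 6&2=2, 4&3=0, 4&7=4, 1&1=1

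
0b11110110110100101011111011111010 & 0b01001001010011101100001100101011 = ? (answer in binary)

0b01000000010000101000001000101010

AND bit by bit (1 only where both bits are 1):
  11110110110100101011111011111010
& 01001001010011101100001100101011
= 01000000010000101000001000101010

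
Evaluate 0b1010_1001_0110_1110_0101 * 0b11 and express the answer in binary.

0b111111100010010101111

Multiply each base-2 digit by 3, carrying:
  1×3 = 3 → write 1 carry 1
  0×3+1 = 1 → write 1
  1×3 = 3 → write 1 carry 1
  0×3+1 = 1 → write 1
  0×3 = 0 → write 0
  1×3 = 3 → write 1 carry 1
  1×3+1 = 4 → write 0 carry 2
  1×3+2 = 5 → write 1 carry 2
  0×3+2 = 2 → write 0 carry 1
  1×3+1 = 4 → write 0 carry 2
  1×3+2 = 5 → write 1 carry 2
  0×3+2 = 2 → write 0 carry 1
  1×3+1 = 4 → write 0 carry 2
  0×3+2 = 2 → write 0 carry 1
  0×3+1 = 1 → write 1
  1×3 = 3 → write 1 carry 1
  0×3+1 = 1 → write 1
  1×3 = 3 → write 1 carry 1
  0×3+1 = 1 → write 1
  1×3 = 3 → write 1 carry 1
  remaining carry: 1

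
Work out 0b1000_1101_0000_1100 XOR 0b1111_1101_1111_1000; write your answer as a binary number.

XOR bit by bit (1 where the bits differ):
  1000110100001100
^ 1111110111111000
= 0111000011110100

0b0111000011110100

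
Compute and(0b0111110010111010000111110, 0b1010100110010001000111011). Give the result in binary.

0b0010100010010000000111010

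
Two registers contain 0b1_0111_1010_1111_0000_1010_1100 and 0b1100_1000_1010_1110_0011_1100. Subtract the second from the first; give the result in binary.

Subtract column by column in base 2:
  0-0 → 0
  0-0 → 0
  1-1 → 0
  1-1 → 0
  0-1 → 1 (borrow)
  1-1-1 → 1 (borrow)
  0-0-1 → 1 (borrow)
  1-0-1 → 0
  0-0 → 0
  0-1 → 1 (borrow)
  0-1-1 → 0 (borrow)
  0-1-1 → 0 (borrow)
  1-0-1 → 0
  1-1 → 0
  1-0 → 1
  1-1 → 0
  0-0 → 0
  1-0 → 1
  0-0 → 0
  1-1 → 0
  1-0 → 1
  1-0 → 1
  1-1 → 0
  0-1 → 1 (borrow)
  1-0-1 → 0

0b101100100100001001110000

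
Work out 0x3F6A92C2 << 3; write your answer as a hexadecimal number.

3 bits is not a whole number of base-16 digits; in binary: 111111011010101001001011000010 << 3 = 111111011010101001001011000010000.

0x1FB549610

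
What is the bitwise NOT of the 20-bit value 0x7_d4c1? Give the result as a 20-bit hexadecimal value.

0x82b3e

Each hex digit d becomes f−d:
  7→8, d→2, 4→b, c→3, 1→e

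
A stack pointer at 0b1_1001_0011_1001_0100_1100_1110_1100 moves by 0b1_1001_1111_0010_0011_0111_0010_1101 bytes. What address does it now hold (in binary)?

0b110011001010111000010000011001

Add column by column in base 2, right to left:
  0+1 = 1
  0+0 = 0
  1+1 = 0 carry 1
  1+1+1 = 1 carry 1
  0+0+1 = 1
  1+1 = 0 carry 1
  1+0+1 = 0 carry 1
  1+0+1 = 0 carry 1
  0+1+1 = 0 carry 1
  0+1+1 = 0 carry 1
  1+1+1 = 1 carry 1
  1+0+1 = 0 carry 1
  0+1+1 = 0 carry 1
  0+1+1 = 0 carry 1
  1+0+1 = 0 carry 1
  0+0+1 = 1
  1+0 = 1
  0+1 = 1
  0+0 = 0
  1+0 = 1
  1+1 = 0 carry 1
  1+1+1 = 1 carry 1
  0+1+1 = 0 carry 1
  0+1+1 = 0 carry 1
  1+1+1 = 1 carry 1
  0+0+1 = 1
  0+0 = 0
  1+1 = 0 carry 1
  1+1+1 = 1 carry 1
  final carry 1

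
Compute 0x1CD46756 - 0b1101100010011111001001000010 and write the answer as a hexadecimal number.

0xF4A7514

0b1101100010011111001001000010 = 0xD89F242 in hexadecimal.
Subtract column by column in base 16:
  6-2 → 4
  5-4 → 1
  7-2 → 5
  6-F → 7 (borrow)
  4-9-1 → A (borrow)
  D-8-1 → 4
  C-D → F (borrow)
  1-0-1 → 0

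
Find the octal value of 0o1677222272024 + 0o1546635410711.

0o3446057702735

Add column by column in base 8, right to left:
  4+1 = 5
  2+1 = 3
  0+7 = 7
  2+0 = 2
  7+1 = 0 carry 1
  2+4+1 = 7
  2+5 = 7
  2+3 = 5
  2+6 = 0 carry 1
  7+6+1 = 6 carry 1
  7+4+1 = 4 carry 1
  6+5+1 = 4 carry 1
  1+1+1 = 3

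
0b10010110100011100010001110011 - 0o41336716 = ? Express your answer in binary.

0o41336716 = 0b100001011011110111001110 in binary.
Subtract column by column in base 2:
  1-0 → 1
  1-1 → 0
  0-1 → 1 (borrow)
  0-1-1 → 0 (borrow)
  1-0-1 → 0
  1-0 → 1
  1-1 → 0
  0-1 → 1 (borrow)
  0-1-1 → 0 (borrow)
  0-0-1 → 1 (borrow)
  1-1-1 → 1 (borrow)
  0-1-1 → 0 (borrow)
  0-1-1 → 0 (borrow)
  0-1-1 → 0 (borrow)
  1-0-1 → 0
  1-1 → 0
  1-1 → 0
  0-0 → 0
  0-1 → 1 (borrow)
  0-0-1 → 1 (borrow)
  1-0-1 → 0
  0-0 → 0
  1-0 → 1
  1-1 → 0
  0-0 → 0
  1-0 → 1
  0-0 → 0
  0-0 → 0
  1-0 → 1

0b10010010011000000011010100101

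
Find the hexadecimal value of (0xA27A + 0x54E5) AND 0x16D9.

Add column by column in base 16, right to left:
  A+5 = F
  7+E = 5 carry 1
  2+4+1 = 7
  A+5 = F
Sum = 0xF75F; now AND with 0x16D9:
  F&1=1, 7&6=6, 5&D=5, F&9=9

0x1659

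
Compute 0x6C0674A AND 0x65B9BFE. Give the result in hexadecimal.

AND each hex digit independently (no carries):
  6&6=6, C&5=4, 0&B=0, 6&9=0, 7&B=3, 4&F=4, A&E=A

0x640034A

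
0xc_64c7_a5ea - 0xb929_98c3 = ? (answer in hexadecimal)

0xbab9e0d27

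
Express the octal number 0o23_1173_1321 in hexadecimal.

0x1327B2D1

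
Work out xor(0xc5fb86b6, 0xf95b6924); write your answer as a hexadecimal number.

0x3ca0ef92

XOR each hex digit independently (no carries):
  c^f=3, 5^9=c, f^5=a, b^b=0, 8^6=e, 6^9=f, b^2=9, 6^4=2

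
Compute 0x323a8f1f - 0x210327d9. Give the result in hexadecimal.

Subtract column by column in base 16:
  f-9 → 6
  1-d → 4 (borrow)
  f-7-1 → 7
  8-2 → 6
  a-3 → 7
  3-0 → 3
  2-1 → 1
  3-2 → 1

0x11376746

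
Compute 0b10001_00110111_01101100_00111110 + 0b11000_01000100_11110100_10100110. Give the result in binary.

0b101001011111000110000011100100

Add column by column in base 2, right to left:
  0+0 = 0
  1+1 = 0 carry 1
  1+1+1 = 1 carry 1
  1+0+1 = 0 carry 1
  1+0+1 = 0 carry 1
  1+1+1 = 1 carry 1
  0+0+1 = 1
  0+1 = 1
  0+0 = 0
  0+0 = 0
  1+1 = 0 carry 1
  1+0+1 = 0 carry 1
  0+1+1 = 0 carry 1
  1+1+1 = 1 carry 1
  1+1+1 = 1 carry 1
  0+1+1 = 0 carry 1
  1+0+1 = 0 carry 1
  1+0+1 = 0 carry 1
  1+1+1 = 1 carry 1
  0+0+1 = 1
  1+0 = 1
  1+0 = 1
  0+1 = 1
  0+0 = 0
  1+0 = 1
  0+0 = 0
  0+0 = 0
  0+1 = 1
  1+1 = 0 carry 1
  final carry 1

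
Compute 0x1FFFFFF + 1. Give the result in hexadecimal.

0x2000000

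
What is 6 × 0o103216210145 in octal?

0o623525461136

Multiply each base-8 digit by 6, carrying:
  5×6 = 30 → write 6 carry 3
  4×6+3 = 27 → write 3 carry 3
  1×6+3 = 9 → write 1 carry 1
  0×6+1 = 1 → write 1
  1×6 = 6 → write 6
  2×6 = 12 → write 4 carry 1
  6×6+1 = 37 → write 5 carry 4
  1×6+4 = 10 → write 2 carry 1
  2×6+1 = 13 → write 5 carry 1
  3×6+1 = 19 → write 3 carry 2
  0×6+2 = 2 → write 2
  1×6 = 6 → write 6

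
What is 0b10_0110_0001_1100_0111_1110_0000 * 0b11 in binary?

0b111001001010101011110100000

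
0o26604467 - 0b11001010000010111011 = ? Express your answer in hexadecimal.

0x4E687C

0o26604467 = 0x5B0937 in hexadecimal.
0b11001010000010111011 = 0xCA0BB in hexadecimal.
Subtract column by column in base 16:
  7-B → C (borrow)
  3-B-1 → 7 (borrow)
  9-0-1 → 8
  0-A → 6 (borrow)
  B-C-1 → E (borrow)
  5-0-1 → 4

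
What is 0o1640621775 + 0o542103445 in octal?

0o2402725442

Add column by column in base 8, right to left:
  5+5 = 2 carry 1
  7+4+1 = 4 carry 1
  7+4+1 = 4 carry 1
  1+3+1 = 5
  2+0 = 2
  6+1 = 7
  0+2 = 2
  4+4 = 0 carry 1
  6+5+1 = 4 carry 1
  1+0+1 = 2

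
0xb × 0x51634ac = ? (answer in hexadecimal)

Multiply each base-16 digit by 11, carrying:
  c×11 = 132 → write 4 carry 8
  a×11+8 = 118 → write 6 carry 7
  4×11+7 = 51 → write 3 carry 3
  3×11+3 = 36 → write 4 carry 2
  6×11+2 = 68 → write 4 carry 4
  1×11+4 = 15 → write f
  5×11 = 55 → write 7 carry 3
  remaining carry: 3

0x37f44364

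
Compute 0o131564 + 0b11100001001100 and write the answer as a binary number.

0o131564 = 0b1011001101110100 in binary.
Add column by column in base 2, right to left:
  0+0 = 0
  0+0 = 0
  1+1 = 0 carry 1
  0+1+1 = 0 carry 1
  1+0+1 = 0 carry 1
  1+0+1 = 0 carry 1
  1+1+1 = 1 carry 1
  0+0+1 = 1
  1+0 = 1
  1+0 = 1
  0+0 = 0
  0+1 = 1
  1+1 = 0 carry 1
  1+1+1 = 1 carry 1
  0+0+1 = 1
  1+0 = 1

0b1110101111000000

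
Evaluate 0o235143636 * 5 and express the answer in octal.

0o1421763026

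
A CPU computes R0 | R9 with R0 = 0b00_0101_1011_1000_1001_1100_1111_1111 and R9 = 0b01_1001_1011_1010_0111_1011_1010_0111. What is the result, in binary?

0b011101101110101111111111111111

OR bit by bit (1 where either bit is 1):
  000101101110001001110011111111
| 011001101110100111101110100111
= 011101101110101111111111111111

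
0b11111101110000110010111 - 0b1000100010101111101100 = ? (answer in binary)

Subtract column by column in base 2:
  1-0 → 1
  1-0 → 1
  1-1 → 0
  0-1 → 1 (borrow)
  1-0-1 → 0
  0-1 → 1 (borrow)
  0-1-1 → 0 (borrow)
  1-1-1 → 1 (borrow)
  1-1-1 → 1 (borrow)
  0-1-1 → 0 (borrow)
  0-0-1 → 1 (borrow)
  0-1-1 → 0 (borrow)
  0-0-1 → 1 (borrow)
  1-1-1 → 1 (borrow)
  1-0-1 → 0
  1-0 → 1
  0-0 → 0
  1-1 → 0
  1-0 → 1
  1-0 → 1
  1-0 → 1
  1-1 → 0
  1-0 → 1

0b10111001011010110101011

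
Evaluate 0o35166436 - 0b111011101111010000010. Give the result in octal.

0o25607234

0b111011101111010000010 = 0o7357202 in octal.
Subtract column by column in base 8:
  6-2 → 4
  3-0 → 3
  4-2 → 2
  6-7 → 7 (borrow)
  6-5-1 → 0
  1-3 → 6 (borrow)
  5-7-1 → 5 (borrow)
  3-0-1 → 2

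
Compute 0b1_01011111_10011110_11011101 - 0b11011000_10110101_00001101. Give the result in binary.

Subtract column by column in base 2:
  1-1 → 0
  0-0 → 0
  1-1 → 0
  1-1 → 0
  1-0 → 1
  0-0 → 0
  1-0 → 1
  1-0 → 1
  0-1 → 1 (borrow)
  1-0-1 → 0
  1-1 → 0
  1-0 → 1
  1-1 → 0
  0-1 → 1 (borrow)
  0-0-1 → 1 (borrow)
  1-1-1 → 1 (borrow)
  1-0-1 → 0
  1-0 → 1
  1-0 → 1
  1-1 → 0
  1-1 → 0
  0-0 → 0
  1-1 → 0
  0-1 → 1 (borrow)
  1-0-1 → 0

0b100001101110100111010000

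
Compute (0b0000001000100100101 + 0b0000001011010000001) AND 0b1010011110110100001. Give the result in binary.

Add column by column in base 2, right to left:
  1+1 = 0 carry 1
  0+0+1 = 1
  1+0 = 1
  0+0 = 0
  0+0 = 0
  1+0 = 1
  0+0 = 0
  0+1 = 1
  1+0 = 1
  0+1 = 1
  0+1 = 1
  0+0 = 0
  1+1 = 0 carry 1
  final carry 1
Sum = 0b10011110100110; now AND with 0b1010011110110100001:
  0000010011110100110
& 1010011110110100001
= 0000010010110100000

0b10010110100000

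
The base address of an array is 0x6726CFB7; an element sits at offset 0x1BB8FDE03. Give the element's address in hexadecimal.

0x222B6ADBA

Add column by column in base 16, right to left:
  7+3 = A
  B+0 = B
  F+E = D carry 1
  C+D+1 = A carry 1
  6+F+1 = 6 carry 1
  2+8+1 = B
  7+B = 2 carry 1
  6+B+1 = 2 carry 1
  0+1+1 = 2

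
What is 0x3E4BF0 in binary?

Expand each hex digit to 4 bits: 3=0011 E=1110 4=0100 B=1011 F=1111 0=0000.

0b1111100100101111110000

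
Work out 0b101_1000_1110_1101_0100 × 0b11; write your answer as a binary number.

Multiply each base-2 digit by 3, carrying:
  0×3 = 0 → write 0
  0×3 = 0 → write 0
  1×3 = 3 → write 1 carry 1
  0×3+1 = 1 → write 1
  1×3 = 3 → write 1 carry 1
  0×3+1 = 1 → write 1
  1×3 = 3 → write 1 carry 1
  1×3+1 = 4 → write 0 carry 2
  0×3+2 = 2 → write 0 carry 1
  1×3+1 = 4 → write 0 carry 2
  1×3+2 = 5 → write 1 carry 2
  1×3+2 = 5 → write 1 carry 2
  0×3+2 = 2 → write 0 carry 1
  0×3+1 = 1 → write 1
  0×3 = 0 → write 0
  1×3 = 3 → write 1 carry 1
  1×3+1 = 4 → write 0 carry 2
  0×3+2 = 2 → write 0 carry 1
  1×3+1 = 4 → write 0 carry 2
  remaining carry: 10

0b100001010110001111100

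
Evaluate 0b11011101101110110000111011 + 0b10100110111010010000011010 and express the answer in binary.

0b110000100101001000001010101

Add column by column in base 2, right to left:
  1+0 = 1
  1+1 = 0 carry 1
  0+0+1 = 1
  1+1 = 0 carry 1
  1+1+1 = 1 carry 1
  1+0+1 = 0 carry 1
  0+0+1 = 1
  0+0 = 0
  0+0 = 0
  0+0 = 0
  1+1 = 0 carry 1
  1+0+1 = 0 carry 1
  0+0+1 = 1
  1+1 = 0 carry 1
  1+0+1 = 0 carry 1
  1+1+1 = 1 carry 1
  0+1+1 = 0 carry 1
  1+1+1 = 1 carry 1
  1+0+1 = 0 carry 1
  0+1+1 = 0 carry 1
  1+1+1 = 1 carry 1
  1+0+1 = 0 carry 1
  1+0+1 = 0 carry 1
  0+1+1 = 0 carry 1
  1+0+1 = 0 carry 1
  1+1+1 = 1 carry 1
  final carry 1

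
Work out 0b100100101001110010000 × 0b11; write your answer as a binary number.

Multiply each base-2 digit by 3, carrying:
  0×3 = 0 → write 0
  0×3 = 0 → write 0
  0×3 = 0 → write 0
  0×3 = 0 → write 0
  1×3 = 3 → write 1 carry 1
  0×3+1 = 1 → write 1
  0×3 = 0 → write 0
  1×3 = 3 → write 1 carry 1
  1×3+1 = 4 → write 0 carry 2
  1×3+2 = 5 → write 1 carry 2
  0×3+2 = 2 → write 0 carry 1
  0×3+1 = 1 → write 1
  1×3 = 3 → write 1 carry 1
  0×3+1 = 1 → write 1
  1×3 = 3 → write 1 carry 1
  0×3+1 = 1 → write 1
  0×3 = 0 → write 0
  1×3 = 3 → write 1 carry 1
  0×3+1 = 1 → write 1
  0×3 = 0 → write 0
  1×3 = 3 → write 1 carry 1
  remaining carry: 1

0b1101101111101010110000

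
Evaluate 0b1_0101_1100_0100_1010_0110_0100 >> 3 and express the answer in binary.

Right shift by 3: drop the 3 least-significant bits.

0b1010111000100101001100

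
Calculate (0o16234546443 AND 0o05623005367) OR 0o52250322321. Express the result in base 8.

0o56270326363

0o16234546443 AND 0o05623005367 = 0o04220004043.
Then OR with 0o52250322321.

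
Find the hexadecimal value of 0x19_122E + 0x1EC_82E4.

Add column by column in base 16, right to left:
  E+4 = 2 carry 1
  2+E+1 = 1 carry 1
  2+2+1 = 5
  1+8 = 9
  9+C = 5 carry 1
  1+E+1 = 0 carry 1
  0+1+1 = 2

0x2059512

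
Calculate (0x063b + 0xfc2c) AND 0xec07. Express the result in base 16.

0x7

Add column by column in base 16, right to left:
  b+c = 7 carry 1
  3+2+1 = 6
  6+c = 2 carry 1
  0+f+1 = 0 carry 1
  final carry 1
Sum = 0x10267; now AND with 0xec07:
  1&0=0, 0&e=0, 2&c=0, 6&0=0, 7&7=7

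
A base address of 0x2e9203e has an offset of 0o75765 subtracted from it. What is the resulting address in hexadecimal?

0o75765 = 0x7bf5 in hexadecimal.
Subtract column by column in base 16:
  e-5 → 9
  3-f → 4 (borrow)
  0-b-1 → 4 (borrow)
  2-7-1 → a (borrow)
  9-0-1 → 8
  e-0 → e
  2-0 → 2

0x2e8a449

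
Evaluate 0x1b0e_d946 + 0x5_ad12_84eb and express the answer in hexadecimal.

0x5c8215e31

Add column by column in base 16, right to left:
  6+b = 1 carry 1
  4+e+1 = 3 carry 1
  9+4+1 = e
  d+8 = 5 carry 1
  e+2+1 = 1 carry 1
  0+1+1 = 2
  b+d = 8 carry 1
  1+a+1 = c
  0+5 = 5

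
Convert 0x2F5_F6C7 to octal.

Expand each hex digit to 4 bits: 2=0010 F=1111 5=0101 F=1111 6=0110 C=1100 7=0111.
Group the bits in threes: 010 111 101 011 111 011 011 000 111 → 275373307.

0o275373307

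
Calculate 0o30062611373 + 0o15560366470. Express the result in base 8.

0o45643200063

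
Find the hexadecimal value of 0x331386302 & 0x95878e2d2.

0x110386202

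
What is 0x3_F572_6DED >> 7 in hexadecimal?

0x7EAE4DB

7 bits is not a whole number of base-16 digits; in binary: 1111110101011100100110110111101101 >> 7 = 111111010101110010011011011.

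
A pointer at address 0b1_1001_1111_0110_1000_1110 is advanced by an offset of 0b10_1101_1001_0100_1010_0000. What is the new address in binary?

Add column by column in base 2, right to left:
  0+0 = 0
  1+0 = 1
  1+0 = 1
  1+0 = 1
  0+0 = 0
  0+1 = 1
  0+0 = 0
  1+1 = 0 carry 1
  0+0+1 = 1
  1+0 = 1
  1+1 = 0 carry 1
  0+0+1 = 1
  1+1 = 0 carry 1
  1+0+1 = 0 carry 1
  1+0+1 = 0 carry 1
  1+1+1 = 1 carry 1
  1+1+1 = 1 carry 1
  0+0+1 = 1
  0+1 = 1
  1+1 = 0 carry 1
  1+0+1 = 0 carry 1
  0+1+1 = 0 carry 1
  final carry 1

0b10001111000101100101110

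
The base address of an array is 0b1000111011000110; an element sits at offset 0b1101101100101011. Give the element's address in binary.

Add column by column in base 2, right to left:
  0+1 = 1
  1+1 = 0 carry 1
  1+0+1 = 0 carry 1
  0+1+1 = 0 carry 1
  0+0+1 = 1
  0+1 = 1
  1+0 = 1
  1+0 = 1
  0+1 = 1
  1+1 = 0 carry 1
  1+0+1 = 0 carry 1
  1+1+1 = 1 carry 1
  0+1+1 = 0 carry 1
  0+0+1 = 1
  0+1 = 1
  1+1 = 0 carry 1
  final carry 1

0b10110100111110001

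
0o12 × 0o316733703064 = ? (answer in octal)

0o4025226637010

Multiply each base-8 digit by 10, carrying:
  4×10 = 40 → write 0 carry 5
  6×10+5 = 65 → write 1 carry 8
  0×10+8 = 8 → write 0 carry 1
  3×10+1 = 31 → write 7 carry 3
  0×10+3 = 3 → write 3
  7×10 = 70 → write 6 carry 8
  3×10+8 = 38 → write 6 carry 4
  3×10+4 = 34 → write 2 carry 4
  7×10+4 = 74 → write 2 carry 9
  6×10+9 = 69 → write 5 carry 8
  1×10+8 = 18 → write 2 carry 2
  3×10+2 = 32 → write 0 carry 4
  remaining carry: 4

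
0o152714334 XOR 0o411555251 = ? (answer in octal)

0o543241165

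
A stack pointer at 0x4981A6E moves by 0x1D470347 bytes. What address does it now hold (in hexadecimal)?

Add column by column in base 16, right to left:
  E+7 = 5 carry 1
  6+4+1 = B
  A+3 = D
  1+0 = 1
  8+7 = F
  9+4 = D
  4+D = 1 carry 1
  0+1+1 = 2

0x21DF1DB5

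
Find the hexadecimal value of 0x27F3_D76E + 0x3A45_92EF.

0x62396A5D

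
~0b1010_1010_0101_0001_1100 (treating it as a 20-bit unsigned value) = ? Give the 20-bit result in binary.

0b01010101101011100011

Invert each bit: 10101010010100011100 → 01010101101011100011.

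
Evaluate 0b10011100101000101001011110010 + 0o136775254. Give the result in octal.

0o2504046636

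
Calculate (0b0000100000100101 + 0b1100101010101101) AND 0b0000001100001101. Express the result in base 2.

0b1000000000

Add column by column in base 2, right to left:
  1+1 = 0 carry 1
  0+0+1 = 1
  1+1 = 0 carry 1
  0+1+1 = 0 carry 1
  0+0+1 = 1
  1+1 = 0 carry 1
  0+0+1 = 1
  0+1 = 1
  0+0 = 0
  0+1 = 1
  0+0 = 0
  1+1 = 0 carry 1
  0+0+1 = 1
  0+0 = 0
  0+1 = 1
  0+1 = 1
Sum = 0b1101001011010010; now AND with 0b0000001100001101:
  1101001011010010
& 0000001100001101
= 0000001000000000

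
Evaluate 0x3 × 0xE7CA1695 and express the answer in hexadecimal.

0x2B75E43BF

Multiply each base-16 digit by 3, carrying:
  5×3 = 15 → write F
  9×3 = 27 → write B carry 1
  6×3+1 = 19 → write 3 carry 1
  1×3+1 = 4 → write 4
  A×3 = 30 → write E carry 1
  C×3+1 = 37 → write 5 carry 2
  7×3+2 = 23 → write 7 carry 1
  E×3+1 = 43 → write B carry 2
  remaining carry: 2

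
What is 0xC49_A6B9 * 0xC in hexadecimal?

0x9373D0AC

Multiply each base-16 digit by 12, carrying:
  9×12 = 108 → write C carry 6
  B×12+6 = 138 → write A carry 8
  6×12+8 = 80 → write 0 carry 5
  A×12+5 = 125 → write D carry 7
  9×12+7 = 115 → write 3 carry 7
  4×12+7 = 55 → write 7 carry 3
  C×12+3 = 147 → write 3 carry 9
  remaining carry: 9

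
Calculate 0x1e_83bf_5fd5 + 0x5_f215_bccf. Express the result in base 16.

0x2475d51ca4

Add column by column in base 16, right to left:
  5+f = 4 carry 1
  d+c+1 = a carry 1
  f+c+1 = c carry 1
  5+b+1 = 1 carry 1
  f+5+1 = 5 carry 1
  b+1+1 = d
  3+2 = 5
  8+f = 7 carry 1
  e+5+1 = 4 carry 1
  1+0+1 = 2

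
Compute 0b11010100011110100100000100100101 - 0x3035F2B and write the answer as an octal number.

0o32135560772

0b11010100011110100100000100100101 = 0o32436440445 in octal.
0x3035F2B = 0o300657453 in octal.
Subtract column by column in base 8:
  5-3 → 2
  4-5 → 7 (borrow)
  4-4-1 → 7 (borrow)
  0-7-1 → 0 (borrow)
  4-5-1 → 6 (borrow)
  4-6-1 → 5 (borrow)
  6-0-1 → 5
  3-0 → 3
  4-3 → 1
  2-0 → 2
  3-0 → 3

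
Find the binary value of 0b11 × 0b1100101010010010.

0b100101111110110110

Multiply each base-2 digit by 3, carrying:
  0×3 = 0 → write 0
  1×3 = 3 → write 1 carry 1
  0×3+1 = 1 → write 1
  0×3 = 0 → write 0
  1×3 = 3 → write 1 carry 1
  0×3+1 = 1 → write 1
  0×3 = 0 → write 0
  1×3 = 3 → write 1 carry 1
  0×3+1 = 1 → write 1
  1×3 = 3 → write 1 carry 1
  0×3+1 = 1 → write 1
  1×3 = 3 → write 1 carry 1
  0×3+1 = 1 → write 1
  0×3 = 0 → write 0
  1×3 = 3 → write 1 carry 1
  1×3+1 = 4 → write 0 carry 2
  remaining carry: 10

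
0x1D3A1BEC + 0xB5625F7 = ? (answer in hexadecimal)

Add column by column in base 16, right to left:
  C+7 = 3 carry 1
  E+F+1 = E carry 1
  B+5+1 = 1 carry 1
  1+2+1 = 4
  A+6 = 0 carry 1
  3+5+1 = 9
  D+B = 8 carry 1
  1+0+1 = 2

0x289041E3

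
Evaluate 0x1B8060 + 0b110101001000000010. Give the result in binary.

0x1B8060 = 0b110111000000001100000 in binary.
Add column by column in base 2, right to left:
  0+0 = 0
  0+1 = 1
  0+0 = 0
  0+0 = 0
  0+0 = 0
  1+0 = 1
  1+0 = 1
  0+0 = 0
  0+0 = 0
  0+1 = 1
  0+0 = 0
  0+0 = 0
  0+1 = 1
  0+0 = 0
  0+1 = 1
  1+0 = 1
  1+1 = 0 carry 1
  1+1+1 = 1 carry 1
  0+0+1 = 1
  1+0 = 1
  1+0 = 1

0b111101101001001100010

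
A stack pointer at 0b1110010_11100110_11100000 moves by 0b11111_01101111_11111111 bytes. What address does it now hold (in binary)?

0b100100100101011011011111

Add column by column in base 2, right to left:
  0+1 = 1
  0+1 = 1
  0+1 = 1
  0+1 = 1
  0+1 = 1
  1+1 = 0 carry 1
  1+1+1 = 1 carry 1
  1+1+1 = 1 carry 1
  0+1+1 = 0 carry 1
  1+1+1 = 1 carry 1
  1+1+1 = 1 carry 1
  0+1+1 = 0 carry 1
  0+0+1 = 1
  1+1 = 0 carry 1
  1+1+1 = 1 carry 1
  1+0+1 = 0 carry 1
  0+1+1 = 0 carry 1
  1+1+1 = 1 carry 1
  0+1+1 = 0 carry 1
  0+1+1 = 0 carry 1
  1+1+1 = 1 carry 1
  1+0+1 = 0 carry 1
  1+0+1 = 0 carry 1
  final carry 1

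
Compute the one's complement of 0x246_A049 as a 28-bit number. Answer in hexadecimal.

Each hex digit d becomes F−d:
  2→D, 4→B, 6→9, A→5, 0→F, 4→B, 9→6

0xDB95FB6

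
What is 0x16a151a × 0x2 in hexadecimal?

Multiply each base-16 digit by 2, carrying:
  a×2 = 20 → write 4 carry 1
  1×2+1 = 3 → write 3
  5×2 = 10 → write a
  1×2 = 2 → write 2
  a×2 = 20 → write 4 carry 1
  6×2+1 = 13 → write d
  1×2 = 2 → write 2

0x2d42a34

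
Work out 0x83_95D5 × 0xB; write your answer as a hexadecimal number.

Multiply each base-16 digit by 11, carrying:
  5×11 = 55 → write 7 carry 3
  D×11+3 = 146 → write 2 carry 9
  5×11+9 = 64 → write 0 carry 4
  9×11+4 = 103 → write 7 carry 6
  3×11+6 = 39 → write 7 carry 2
  8×11+2 = 90 → write A carry 5
  remaining carry: 5

0x5A77027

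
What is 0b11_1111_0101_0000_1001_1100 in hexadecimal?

0x3F509C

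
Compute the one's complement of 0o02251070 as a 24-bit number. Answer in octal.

0o75526707

Each oct digit d becomes 7−d:
  0→7, 2→5, 2→5, 5→2, 1→6, 0→7, 7→0, 0→7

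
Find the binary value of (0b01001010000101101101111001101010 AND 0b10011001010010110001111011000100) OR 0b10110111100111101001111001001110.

0b01001010000101101101111001101010 AND 0b10011001010010110001111011000100 = 0b00001000000000100001111001000000.
Then OR with 0b10110111100111101001111001001110.

0b10111111100111101001111001001110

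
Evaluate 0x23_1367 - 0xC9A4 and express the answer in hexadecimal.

0x2249C3

Subtract column by column in base 16:
  7-4 → 3
  6-A → C (borrow)
  3-9-1 → 9 (borrow)
  1-C-1 → 4 (borrow)
  3-0-1 → 2
  2-0 → 2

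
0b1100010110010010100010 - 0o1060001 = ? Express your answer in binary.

0b1011010000010010100001

0o1060001 = 0b1000110000000000001 in binary.
Subtract column by column in base 2:
  0-1 → 1 (borrow)
  1-0-1 → 0
  0-0 → 0
  0-0 → 0
  0-0 → 0
  1-0 → 1
  0-0 → 0
  1-0 → 1
  0-0 → 0
  0-0 → 0
  1-0 → 1
  0-0 → 0
  0-0 → 0
  1-1 → 0
  1-1 → 0
  0-0 → 0
  1-0 → 1
  0-0 → 0
  0-1 → 1 (borrow)
  0-0-1 → 1 (borrow)
  1-0-1 → 0
  1-0 → 1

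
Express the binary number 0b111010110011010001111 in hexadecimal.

Group the bits into nibbles: 0001 1101 0110 0110 1000 1111 → 1d668f.

0x1d668f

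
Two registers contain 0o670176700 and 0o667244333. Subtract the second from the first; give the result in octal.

0o732345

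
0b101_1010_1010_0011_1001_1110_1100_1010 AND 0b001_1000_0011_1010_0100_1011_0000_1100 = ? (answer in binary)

AND bit by bit (1 only where both bits are 1):
  1011010101000111001111011001010
& 0011000001110100100101100001100
= 0011000001000100000101000001000

0b0011000001000100000101000001000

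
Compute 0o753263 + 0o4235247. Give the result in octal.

0o5210532

Add column by column in base 8, right to left:
  3+7 = 2 carry 1
  6+4+1 = 3 carry 1
  2+2+1 = 5
  3+5 = 0 carry 1
  5+3+1 = 1 carry 1
  7+2+1 = 2 carry 1
  0+4+1 = 5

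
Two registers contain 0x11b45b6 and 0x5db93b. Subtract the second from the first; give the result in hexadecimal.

0xbd8c7b

Subtract column by column in base 16:
  6-b → b (borrow)
  b-3-1 → 7
  5-9 → c (borrow)
  4-b-1 → 8 (borrow)
  b-d-1 → d (borrow)
  1-5-1 → b (borrow)
  1-0-1 → 0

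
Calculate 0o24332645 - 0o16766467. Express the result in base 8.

0o5344156

Subtract column by column in base 8:
  5-7 → 6 (borrow)
  4-6-1 → 5 (borrow)
  6-4-1 → 1
  2-6 → 4 (borrow)
  3-6-1 → 4 (borrow)
  3-7-1 → 3 (borrow)
  4-6-1 → 5 (borrow)
  2-1-1 → 0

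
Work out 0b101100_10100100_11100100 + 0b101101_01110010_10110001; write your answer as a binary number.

Add column by column in base 2, right to left:
  0+1 = 1
  0+0 = 0
  1+0 = 1
  0+0 = 0
  0+1 = 1
  1+1 = 0 carry 1
  1+0+1 = 0 carry 1
  1+1+1 = 1 carry 1
  0+0+1 = 1
  0+1 = 1
  1+0 = 1
  0+0 = 0
  0+1 = 1
  1+1 = 0 carry 1
  0+1+1 = 0 carry 1
  1+0+1 = 0 carry 1
  0+1+1 = 0 carry 1
  0+0+1 = 1
  1+1 = 0 carry 1
  1+1+1 = 1 carry 1
  0+0+1 = 1
  1+1 = 0 carry 1
  final carry 1

0b10110100001011110010101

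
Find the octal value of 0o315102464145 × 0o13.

Multiply each base-8 digit by 11, carrying:
  5×11 = 55 → write 7 carry 6
  4×11+6 = 50 → write 2 carry 6
  1×11+6 = 17 → write 1 carry 2
  4×11+2 = 46 → write 6 carry 5
  6×11+5 = 71 → write 7 carry 8
  4×11+8 = 52 → write 4 carry 6
  2×11+6 = 28 → write 4 carry 3
  0×11+3 = 3 → write 3
  1×11 = 11 → write 3 carry 1
  5×11+1 = 56 → write 0 carry 7
  1×11+7 = 18 → write 2 carry 2
  3×11+2 = 35 → write 3 carry 4
  remaining carry: 4

0o4320334476127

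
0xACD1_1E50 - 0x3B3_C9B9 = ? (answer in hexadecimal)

Subtract column by column in base 16:
  0-9 → 7 (borrow)
  5-B-1 → 9 (borrow)
  E-9-1 → 4
  1-C → 5 (borrow)
  1-3-1 → D (borrow)
  D-B-1 → 1
  C-3 → 9
  A-0 → A

0xA91D5497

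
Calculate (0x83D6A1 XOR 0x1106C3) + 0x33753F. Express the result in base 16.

First 0x83D6A1 XOR 0x1106C3 = 0x92D062.
Add column by column in base 16, right to left:
  2+F = 1 carry 1
  6+3+1 = A
  0+5 = 5
  D+7 = 4 carry 1
  2+3+1 = 6
  9+3 = C

0xC645A1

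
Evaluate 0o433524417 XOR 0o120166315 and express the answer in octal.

XOR each oct digit independently (no carries):
  4^1=5, 3^2=1, 3^0=3, 5^1=4, 2^6=4, 4^6=2, 4^3=7, 1^1=0, 7^5=2

0o513442702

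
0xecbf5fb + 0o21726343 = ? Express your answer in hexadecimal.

0o21726343 = 0x47ace3 in hexadecimal.
Add column by column in base 16, right to left:
  b+3 = e
  f+e = d carry 1
  5+c+1 = 2 carry 1
  f+a+1 = a carry 1
  b+7+1 = 3 carry 1
  c+4+1 = 1 carry 1
  e+0+1 = f

0xf13a2de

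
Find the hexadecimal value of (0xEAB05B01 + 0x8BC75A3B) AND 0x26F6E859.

Add column by column in base 16, right to left:
  1+B = C
  0+3 = 3
  B+A = 5 carry 1
  5+5+1 = B
  0+7 = 7
  B+C = 7 carry 1
  A+B+1 = 6 carry 1
  E+8+1 = 7 carry 1
  final carry 1
Sum = 0x17677B53C; now AND with 0x26F6E859:
  1&0=0, 7&2=2, 6&6=6, 7&F=7, 7&6=6, B&E=A, 5&8=0, 3&5=1, C&9=8

0x2676A018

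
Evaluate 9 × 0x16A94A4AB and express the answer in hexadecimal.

Multiply each base-16 digit by 9, carrying:
  B×9 = 99 → write 3 carry 6
  A×9+6 = 96 → write 0 carry 6
  4×9+6 = 42 → write A carry 2
  A×9+2 = 92 → write C carry 5
  4×9+5 = 41 → write 9 carry 2
  9×9+2 = 83 → write 3 carry 5
  A×9+5 = 95 → write F carry 5
  6×9+5 = 59 → write B carry 3
  1×9+3 = 12 → write C

0xCBF39CA03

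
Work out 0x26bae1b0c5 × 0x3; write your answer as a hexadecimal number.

0x7430a5124f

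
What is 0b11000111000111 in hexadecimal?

Group the bits into nibbles: 0011 0001 1100 0111 → 31C7.

0x31C7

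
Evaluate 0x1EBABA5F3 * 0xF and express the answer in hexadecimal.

0x1CCF0EB93D

Multiply each base-16 digit by 15, carrying:
  3×15 = 45 → write D carry 2
  F×15+2 = 227 → write 3 carry 14
  5×15+14 = 89 → write 9 carry 5
  A×15+5 = 155 → write B carry 9
  B×15+9 = 174 → write E carry 10
  A×15+10 = 160 → write 0 carry 10
  B×15+10 = 175 → write F carry 10
  E×15+10 = 220 → write C carry 13
  1×15+13 = 28 → write C carry 1
  remaining carry: 1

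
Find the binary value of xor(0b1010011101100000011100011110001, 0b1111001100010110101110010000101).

0b0101010001110110110010001110100

XOR bit by bit (1 where the bits differ):
  1010011101100000011100011110001
^ 1111001100010110101110010000101
= 0101010001110110110010001110100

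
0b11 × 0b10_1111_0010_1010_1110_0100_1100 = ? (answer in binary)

0b1000110110000000101011100100

Multiply each base-2 digit by 3, carrying:
  0×3 = 0 → write 0
  0×3 = 0 → write 0
  1×3 = 3 → write 1 carry 1
  1×3+1 = 4 → write 0 carry 2
  0×3+2 = 2 → write 0 carry 1
  0×3+1 = 1 → write 1
  1×3 = 3 → write 1 carry 1
  0×3+1 = 1 → write 1
  0×3 = 0 → write 0
  1×3 = 3 → write 1 carry 1
  1×3+1 = 4 → write 0 carry 2
  1×3+2 = 5 → write 1 carry 2
  0×3+2 = 2 → write 0 carry 1
  1×3+1 = 4 → write 0 carry 2
  0×3+2 = 2 → write 0 carry 1
  1×3+1 = 4 → write 0 carry 2
  0×3+2 = 2 → write 0 carry 1
  1×3+1 = 4 → write 0 carry 2
  0×3+2 = 2 → write 0 carry 1
  0×3+1 = 1 → write 1
  1×3 = 3 → write 1 carry 1
  1×3+1 = 4 → write 0 carry 2
  1×3+2 = 5 → write 1 carry 2
  1×3+2 = 5 → write 1 carry 2
  0×3+2 = 2 → write 0 carry 1
  1×3+1 = 4 → write 0 carry 2
  remaining carry: 10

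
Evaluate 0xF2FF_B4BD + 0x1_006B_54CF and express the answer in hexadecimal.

0x1F36B098C

Add column by column in base 16, right to left:
  D+F = C carry 1
  B+C+1 = 8 carry 1
  4+4+1 = 9
  B+5 = 0 carry 1
  F+B+1 = B carry 1
  F+6+1 = 6 carry 1
  2+0+1 = 3
  F+0 = F
  0+1 = 1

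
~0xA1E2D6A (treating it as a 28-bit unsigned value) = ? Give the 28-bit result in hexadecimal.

0x5E1D295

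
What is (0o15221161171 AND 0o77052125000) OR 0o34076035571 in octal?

0o15221161171 AND 0o77052125000 = 0o15000121000.
Then OR with 0o34076035571.

0o35076135571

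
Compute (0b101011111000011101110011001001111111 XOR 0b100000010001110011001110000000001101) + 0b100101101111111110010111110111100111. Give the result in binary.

First 0b101011111000011101110011001001111111 XOR 0b100000010001110011001110000000001101 = 0b001011101001101110111101001001110010.
Add column by column in base 2, right to left:
  0+1 = 1
  1+1 = 0 carry 1
  0+1+1 = 0 carry 1
  0+0+1 = 1
  1+0 = 1
  1+1 = 0 carry 1
  1+1+1 = 1 carry 1
  0+1+1 = 0 carry 1
  0+1+1 = 0 carry 1
  1+0+1 = 0 carry 1
  0+1+1 = 0 carry 1
  0+1+1 = 0 carry 1
  1+1+1 = 1 carry 1
  0+1+1 = 0 carry 1
  1+1+1 = 1 carry 1
  1+0+1 = 0 carry 1
  1+1+1 = 1 carry 1
  1+0+1 = 0 carry 1
  0+0+1 = 1
  1+1 = 0 carry 1
  1+1+1 = 1 carry 1
  1+1+1 = 1 carry 1
  0+1+1 = 0 carry 1
  1+1+1 = 1 carry 1
  1+1+1 = 1 carry 1
  0+1+1 = 0 carry 1
  0+1+1 = 0 carry 1
  1+1+1 = 1 carry 1
  0+0+1 = 1
  1+1 = 0 carry 1
  1+1+1 = 1 carry 1
  1+0+1 = 0 carry 1
  0+1+1 = 0 carry 1
  1+0+1 = 0 carry 1
  0+0+1 = 1
  0+1 = 1

0b110001011001101101010101000001011001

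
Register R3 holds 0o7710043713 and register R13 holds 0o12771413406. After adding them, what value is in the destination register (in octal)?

0o22701457321

Add column by column in base 8, right to left:
  3+6 = 1 carry 1
  1+0+1 = 2
  7+4 = 3 carry 1
  3+3+1 = 7
  4+1 = 5
  0+4 = 4
  0+1 = 1
  1+7 = 0 carry 1
  7+7+1 = 7 carry 1
  7+2+1 = 2 carry 1
  0+1+1 = 2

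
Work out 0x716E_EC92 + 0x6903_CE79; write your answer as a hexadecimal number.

0xDA72BB0B

Add column by column in base 16, right to left:
  2+9 = B
  9+7 = 0 carry 1
  C+E+1 = B carry 1
  E+C+1 = B carry 1
  E+3+1 = 2 carry 1
  6+0+1 = 7
  1+9 = A
  7+6 = D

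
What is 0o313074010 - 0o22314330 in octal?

0o270557460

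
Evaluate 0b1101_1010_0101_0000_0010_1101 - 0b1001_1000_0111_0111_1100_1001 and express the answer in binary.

Subtract column by column in base 2:
  1-1 → 0
  0-0 → 0
  1-0 → 1
  1-1 → 0
  0-0 → 0
  1-0 → 1
  0-1 → 1 (borrow)
  0-1-1 → 0 (borrow)
  0-1-1 → 0 (borrow)
  0-1-1 → 0 (borrow)
  0-1-1 → 0 (borrow)
  0-0-1 → 1 (borrow)
  1-1-1 → 1 (borrow)
  0-1-1 → 0 (borrow)
  1-1-1 → 1 (borrow)
  0-0-1 → 1 (borrow)
  0-0-1 → 1 (borrow)
  1-0-1 → 0
  0-0 → 0
  1-1 → 0
  1-1 → 0
  0-0 → 0
  1-0 → 1
  1-1 → 0

0b10000011101100001100100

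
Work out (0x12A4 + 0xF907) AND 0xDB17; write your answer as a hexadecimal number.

Add column by column in base 16, right to left:
  4+7 = B
  A+0 = A
  2+9 = B
  1+F = 0 carry 1
  final carry 1
Sum = 0x10BAB; now AND with 0xDB17:
  1&0=0, 0&D=0, B&B=B, A&1=0, B&7=3

0xB03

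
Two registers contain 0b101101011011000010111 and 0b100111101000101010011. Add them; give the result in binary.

0b1010101000011101101010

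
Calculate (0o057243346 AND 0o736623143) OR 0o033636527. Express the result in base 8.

0o37637567

0o057243346 AND 0o736623143 = 0o016203142.
Then OR with 0o033636527.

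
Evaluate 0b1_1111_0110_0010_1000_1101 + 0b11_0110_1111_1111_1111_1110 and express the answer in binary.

0b10101100110001010001011

Add column by column in base 2, right to left:
  1+0 = 1
  0+1 = 1
  1+1 = 0 carry 1
  1+1+1 = 1 carry 1
  0+1+1 = 0 carry 1
  0+1+1 = 0 carry 1
  0+1+1 = 0 carry 1
  1+1+1 = 1 carry 1
  0+1+1 = 0 carry 1
  1+1+1 = 1 carry 1
  0+1+1 = 0 carry 1
  0+1+1 = 0 carry 1
  0+1+1 = 0 carry 1
  1+1+1 = 1 carry 1
  1+1+1 = 1 carry 1
  0+1+1 = 0 carry 1
  1+0+1 = 0 carry 1
  1+1+1 = 1 carry 1
  1+1+1 = 1 carry 1
  1+0+1 = 0 carry 1
  1+1+1 = 1 carry 1
  0+1+1 = 0 carry 1
  final carry 1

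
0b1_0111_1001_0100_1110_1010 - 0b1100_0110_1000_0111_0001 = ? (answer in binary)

Subtract column by column in base 2:
  0-1 → 1 (borrow)
  1-0-1 → 0
  0-0 → 0
  1-0 → 1
  0-1 → 1 (borrow)
  1-1-1 → 1 (borrow)
  1-1-1 → 1 (borrow)
  1-0-1 → 0
  0-0 → 0
  0-0 → 0
  1-0 → 1
  0-1 → 1 (borrow)
  1-0-1 → 0
  0-1 → 1 (borrow)
  0-1-1 → 0 (borrow)
  1-0-1 → 0
  1-0 → 1
  1-0 → 1
  1-1 → 0
  0-1 → 1 (borrow)
  1-0-1 → 0

0b10110010110001111001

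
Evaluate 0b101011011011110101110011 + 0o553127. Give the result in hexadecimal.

0xB093CA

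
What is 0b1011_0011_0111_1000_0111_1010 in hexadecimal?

0xB3787A

Group the bits into nibbles: 1011 0011 0111 1000 0111 1010 → B3787A.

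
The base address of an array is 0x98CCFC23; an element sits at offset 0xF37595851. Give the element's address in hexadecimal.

0xFD0265474

Add column by column in base 16, right to left:
  3+1 = 4
  2+5 = 7
  C+8 = 4 carry 1
  F+5+1 = 5 carry 1
  C+9+1 = 6 carry 1
  C+5+1 = 2 carry 1
  8+7+1 = 0 carry 1
  9+3+1 = D
  0+F = F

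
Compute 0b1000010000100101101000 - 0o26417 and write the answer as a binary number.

0b1000001101110001011001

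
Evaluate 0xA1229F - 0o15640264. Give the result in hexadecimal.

0x69E1EB

0o15640264 = 0x3740B4 in hexadecimal.
Subtract column by column in base 16:
  F-4 → B
  9-B → E (borrow)
  2-0-1 → 1
  2-4 → E (borrow)
  1-7-1 → 9 (borrow)
  A-3-1 → 6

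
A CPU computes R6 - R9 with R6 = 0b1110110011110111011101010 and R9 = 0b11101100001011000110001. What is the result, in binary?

0b1011000111101100010111001

Subtract column by column in base 2:
  0-1 → 1 (borrow)
  1-0-1 → 0
  0-0 → 0
  1-0 → 1
  0-1 → 1 (borrow)
  1-1-1 → 1 (borrow)
  1-0-1 → 0
  1-0 → 1
  0-0 → 0
  1-1 → 0
  1-1 → 0
  1-0 → 1
  0-1 → 1 (borrow)
  1-0-1 → 0
  1-0 → 1
  1-0 → 1
  1-0 → 1
  0-1 → 1 (borrow)
  0-1-1 → 0 (borrow)
  1-0-1 → 0
  1-1 → 0
  0-1 → 1 (borrow)
  1-1-1 → 1 (borrow)
  1-0-1 → 0
  1-0 → 1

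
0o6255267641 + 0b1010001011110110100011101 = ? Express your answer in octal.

0o6376656276

0b1010001011110110100011101 = 0o121366435 in octal.
Add column by column in base 8, right to left:
  1+5 = 6
  4+3 = 7
  6+4 = 2 carry 1
  7+6+1 = 6 carry 1
  6+6+1 = 5 carry 1
  2+3+1 = 6
  5+1 = 6
  5+2 = 7
  2+1 = 3
  6+0 = 6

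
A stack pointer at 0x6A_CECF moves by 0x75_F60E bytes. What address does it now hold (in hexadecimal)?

0xE0C4DD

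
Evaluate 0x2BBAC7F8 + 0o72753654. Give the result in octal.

0o5451517644

0x2BBAC7F8 = 0o5356543770 in octal.
Add column by column in base 8, right to left:
  0+4 = 4
  7+5 = 4 carry 1
  7+6+1 = 6 carry 1
  3+3+1 = 7
  4+5 = 1 carry 1
  5+7+1 = 5 carry 1
  6+2+1 = 1 carry 1
  5+7+1 = 5 carry 1
  3+0+1 = 4
  5+0 = 5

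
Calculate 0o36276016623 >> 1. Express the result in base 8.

0o17137007311

1 bits is not a whole number of base-8 digits; in binary: 11110010111110000001110110010011 >> 1 = 1111001011111000000111011001001.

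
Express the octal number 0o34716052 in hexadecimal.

Each octal digit is 3 bits: 3=011 4=100 7=111 1=001 6=110 0=000 5=101 2=010.
Group the bits into nibbles: 0111 0011 1001 1100 0010 1010 → 739C2A.

0x739C2A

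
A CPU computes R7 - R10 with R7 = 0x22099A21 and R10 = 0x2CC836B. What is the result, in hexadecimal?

Subtract column by column in base 16:
  1-B → 6 (borrow)
  2-6-1 → B (borrow)
  A-3-1 → 6
  9-8 → 1
  9-C → D (borrow)
  0-C-1 → 3 (borrow)
  2-2-1 → F (borrow)
  2-0-1 → 1

0x1F3D16B6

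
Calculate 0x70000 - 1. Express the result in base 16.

0x6ffff

The trailing 4 digits are 0, so subtracting 1 borrows through: they become F and the next digit up decrements.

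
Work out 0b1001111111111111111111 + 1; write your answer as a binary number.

0b1010000000000000000000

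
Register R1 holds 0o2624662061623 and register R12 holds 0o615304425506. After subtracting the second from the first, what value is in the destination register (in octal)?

0o2007355434115

Subtract column by column in base 8:
  3-6 → 5 (borrow)
  2-0-1 → 1
  6-5 → 1
  1-5 → 4 (borrow)
  6-2-1 → 3
  0-4 → 4 (borrow)
  2-4-1 → 5 (borrow)
  6-0-1 → 5
  6-3 → 3
  4-5 → 7 (borrow)
  2-1-1 → 0
  6-6 → 0
  2-0 → 2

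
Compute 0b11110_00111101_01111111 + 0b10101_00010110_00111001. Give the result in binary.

Add column by column in base 2, right to left:
  1+1 = 0 carry 1
  1+0+1 = 0 carry 1
  1+0+1 = 0 carry 1
  1+1+1 = 1 carry 1
  1+1+1 = 1 carry 1
  1+1+1 = 1 carry 1
  1+0+1 = 0 carry 1
  0+0+1 = 1
  1+0 = 1
  0+1 = 1
  1+1 = 0 carry 1
  1+0+1 = 0 carry 1
  1+1+1 = 1 carry 1
  1+0+1 = 0 carry 1
  0+0+1 = 1
  0+0 = 0
  0+1 = 1
  1+0 = 1
  1+1 = 0 carry 1
  1+0+1 = 0 carry 1
  1+1+1 = 1 carry 1
  final carry 1

0b1100110101001110111000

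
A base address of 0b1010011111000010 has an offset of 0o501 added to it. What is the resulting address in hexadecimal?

0xa903

0b1010011111000010 = 0xa7c2 in hexadecimal.
0o501 = 0x141 in hexadecimal.
Add column by column in base 16, right to left:
  2+1 = 3
  c+4 = 0 carry 1
  7+1+1 = 9
  a+0 = a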